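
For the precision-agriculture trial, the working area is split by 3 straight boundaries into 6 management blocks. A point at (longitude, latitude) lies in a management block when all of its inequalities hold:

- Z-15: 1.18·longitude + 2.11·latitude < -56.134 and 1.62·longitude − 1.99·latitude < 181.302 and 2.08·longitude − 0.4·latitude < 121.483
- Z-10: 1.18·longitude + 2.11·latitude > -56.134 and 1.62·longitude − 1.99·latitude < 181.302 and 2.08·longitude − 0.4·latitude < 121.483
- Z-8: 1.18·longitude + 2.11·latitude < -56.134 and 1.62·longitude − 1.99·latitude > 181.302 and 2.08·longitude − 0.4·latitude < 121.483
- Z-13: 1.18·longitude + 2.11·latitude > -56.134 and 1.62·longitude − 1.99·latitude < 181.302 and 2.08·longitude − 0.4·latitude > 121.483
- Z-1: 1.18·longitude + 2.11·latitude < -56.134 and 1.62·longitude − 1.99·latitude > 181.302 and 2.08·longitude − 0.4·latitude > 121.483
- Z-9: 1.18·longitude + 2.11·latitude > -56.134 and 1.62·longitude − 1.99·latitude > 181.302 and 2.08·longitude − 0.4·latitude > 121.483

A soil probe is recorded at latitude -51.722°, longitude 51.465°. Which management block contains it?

1.18·51.465 + 2.11·-51.722 = -48.405, which is > -56.134
1.62·51.465 − 1.99·-51.722 = 186.300, which is > 181.302
2.08·51.465 − 0.4·-51.722 = 127.736, which is > 121.483
This sign pattern matches Z-9.

Z-9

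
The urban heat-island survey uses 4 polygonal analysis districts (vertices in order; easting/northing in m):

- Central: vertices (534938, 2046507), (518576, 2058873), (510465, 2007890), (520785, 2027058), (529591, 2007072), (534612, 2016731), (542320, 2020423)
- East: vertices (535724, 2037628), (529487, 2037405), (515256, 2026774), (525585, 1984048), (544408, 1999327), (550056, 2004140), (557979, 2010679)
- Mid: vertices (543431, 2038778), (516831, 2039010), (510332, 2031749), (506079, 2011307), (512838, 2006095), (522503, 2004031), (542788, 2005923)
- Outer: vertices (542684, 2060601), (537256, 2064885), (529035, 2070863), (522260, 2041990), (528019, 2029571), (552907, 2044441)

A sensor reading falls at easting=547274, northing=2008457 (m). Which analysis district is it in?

East

Cast a ray rightward from (547274, 2008457). For each polygon, the edges (by vertex number in listed order) whose endpoints lie on opposite sides of northing = 2008457, where each meets that height, and whether that is right or left of the point:
Central: 2–3 at easting≈510555.2 (left), 3–4 at easting≈510770.3 (left), 4–5 at easting≈528980.8 (left), 5–6 at easting≈530311.0 (left) → 0 crossings.
East: 3–4 at easting≈519684.1 (left), 6–7 at easting≈555286.7 (right) → 1 crossing.
Mid: 4–5 at easting≈509774.9 (left), 7–1 at easting≈542837.6 (left) → 0 crossings.
Outer: no edge straddles that height → 0 crossings.
Only East has an odd count, so the point is inside East.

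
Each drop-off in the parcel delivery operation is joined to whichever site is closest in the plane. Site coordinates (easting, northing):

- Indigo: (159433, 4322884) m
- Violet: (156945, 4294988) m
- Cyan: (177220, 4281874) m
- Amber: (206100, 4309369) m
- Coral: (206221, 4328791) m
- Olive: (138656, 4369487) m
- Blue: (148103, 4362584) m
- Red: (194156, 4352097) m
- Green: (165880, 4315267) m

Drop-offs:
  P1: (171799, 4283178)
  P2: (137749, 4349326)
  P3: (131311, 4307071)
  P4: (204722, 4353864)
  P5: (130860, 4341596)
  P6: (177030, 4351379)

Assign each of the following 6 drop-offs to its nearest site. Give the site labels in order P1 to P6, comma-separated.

P1 → Cyan (d²=31087657.00)
P2 → Blue (d²=282979880.00)
P3 → Violet (d²=803100845.00)
P4 → Red (d²=114762645.00)
P5 → Blue (d²=737817193.00)
P6 → Red (d²=293815400.00)

Cyan, Blue, Violet, Red, Blue, Red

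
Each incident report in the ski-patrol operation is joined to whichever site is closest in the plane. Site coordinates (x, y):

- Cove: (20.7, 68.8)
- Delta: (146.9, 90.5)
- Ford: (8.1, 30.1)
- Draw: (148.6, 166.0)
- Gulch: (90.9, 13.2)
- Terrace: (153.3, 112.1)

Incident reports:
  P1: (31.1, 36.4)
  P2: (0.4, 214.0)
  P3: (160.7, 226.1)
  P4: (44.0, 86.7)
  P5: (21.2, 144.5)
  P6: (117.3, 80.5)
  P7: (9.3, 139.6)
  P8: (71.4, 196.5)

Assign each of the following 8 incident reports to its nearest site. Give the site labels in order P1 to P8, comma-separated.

P1 → Ford (d²=568.69)
P2 → Cove (d²=21495.13)
P3 → Draw (d²=3758.42)
P4 → Cove (d²=863.30)
P5 → Cove (d²=5730.74)
P6 → Delta (d²=976.16)
P7 → Cove (d²=5142.60)
P8 → Draw (d²=6890.09)

Ford, Cove, Draw, Cove, Cove, Delta, Cove, Draw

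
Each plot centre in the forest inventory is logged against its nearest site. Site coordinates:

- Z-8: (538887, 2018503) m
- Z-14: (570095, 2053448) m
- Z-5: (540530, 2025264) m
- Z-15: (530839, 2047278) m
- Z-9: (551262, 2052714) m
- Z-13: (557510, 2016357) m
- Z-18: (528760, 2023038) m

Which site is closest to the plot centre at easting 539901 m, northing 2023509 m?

Z-5

Squared distances to each site:
Z-8: 26088232.000; Z-14: 1808021357.000; Z-5: 3475666.000; Z-15: 647085205.000; Z-9: 982004346.000; Z-13: 361227985.000; Z-18: 124343722.000.
Minimum at Z-5.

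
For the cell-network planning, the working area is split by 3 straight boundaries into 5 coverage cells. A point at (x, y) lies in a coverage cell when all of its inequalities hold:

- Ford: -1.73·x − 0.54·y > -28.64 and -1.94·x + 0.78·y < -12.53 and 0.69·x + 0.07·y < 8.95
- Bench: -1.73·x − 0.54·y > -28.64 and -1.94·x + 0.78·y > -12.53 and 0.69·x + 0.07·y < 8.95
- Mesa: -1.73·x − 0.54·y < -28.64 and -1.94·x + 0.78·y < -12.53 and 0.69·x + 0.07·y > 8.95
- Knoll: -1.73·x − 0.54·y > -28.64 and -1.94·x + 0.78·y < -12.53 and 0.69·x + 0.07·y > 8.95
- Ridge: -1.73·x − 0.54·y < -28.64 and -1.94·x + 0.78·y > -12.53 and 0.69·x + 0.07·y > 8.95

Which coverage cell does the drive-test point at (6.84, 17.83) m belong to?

-1.73·6.84 − 0.54·17.83 = -21.461, which is > -28.64
-1.94·6.84 + 0.78·17.83 = 0.638, which is > -12.53
0.69·6.84 + 0.07·17.83 = 5.968, which is < 8.95
This sign pattern matches Bench.

Bench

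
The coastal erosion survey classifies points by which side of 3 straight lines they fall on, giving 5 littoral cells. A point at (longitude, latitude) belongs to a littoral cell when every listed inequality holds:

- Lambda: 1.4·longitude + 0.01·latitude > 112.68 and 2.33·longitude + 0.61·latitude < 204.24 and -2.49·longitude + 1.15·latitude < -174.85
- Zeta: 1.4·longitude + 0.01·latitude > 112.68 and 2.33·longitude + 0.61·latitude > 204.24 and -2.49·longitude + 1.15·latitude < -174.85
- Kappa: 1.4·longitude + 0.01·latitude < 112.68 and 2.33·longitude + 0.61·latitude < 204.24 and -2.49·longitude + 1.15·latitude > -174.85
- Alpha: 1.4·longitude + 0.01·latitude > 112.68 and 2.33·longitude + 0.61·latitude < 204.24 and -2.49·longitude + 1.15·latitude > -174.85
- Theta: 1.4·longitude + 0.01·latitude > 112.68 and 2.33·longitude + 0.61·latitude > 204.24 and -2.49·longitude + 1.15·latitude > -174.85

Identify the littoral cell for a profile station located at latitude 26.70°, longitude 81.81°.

1.4·81.81 + 0.01·26.70 = 114.801, which is > 112.68
2.33·81.81 + 0.61·26.70 = 206.904, which is > 204.24
-2.49·81.81 + 1.15·26.70 = -173.002, which is > -174.85
This sign pattern matches Theta.

Theta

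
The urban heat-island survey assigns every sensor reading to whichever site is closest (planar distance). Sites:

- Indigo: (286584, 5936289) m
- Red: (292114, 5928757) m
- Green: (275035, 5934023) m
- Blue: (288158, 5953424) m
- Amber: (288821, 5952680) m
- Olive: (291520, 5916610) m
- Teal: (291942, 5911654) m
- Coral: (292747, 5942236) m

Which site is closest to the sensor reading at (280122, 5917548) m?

Olive

Squared distances to each site:
Indigo: 392982525.000; Red: 269449745.000; Green: 297303194.000; Blue: 1351664672.000; Amber: 1309930025.000; Olive: 130794248.000; Teal: 174451636.000; Coral: 768887969.000.
Minimum at Olive.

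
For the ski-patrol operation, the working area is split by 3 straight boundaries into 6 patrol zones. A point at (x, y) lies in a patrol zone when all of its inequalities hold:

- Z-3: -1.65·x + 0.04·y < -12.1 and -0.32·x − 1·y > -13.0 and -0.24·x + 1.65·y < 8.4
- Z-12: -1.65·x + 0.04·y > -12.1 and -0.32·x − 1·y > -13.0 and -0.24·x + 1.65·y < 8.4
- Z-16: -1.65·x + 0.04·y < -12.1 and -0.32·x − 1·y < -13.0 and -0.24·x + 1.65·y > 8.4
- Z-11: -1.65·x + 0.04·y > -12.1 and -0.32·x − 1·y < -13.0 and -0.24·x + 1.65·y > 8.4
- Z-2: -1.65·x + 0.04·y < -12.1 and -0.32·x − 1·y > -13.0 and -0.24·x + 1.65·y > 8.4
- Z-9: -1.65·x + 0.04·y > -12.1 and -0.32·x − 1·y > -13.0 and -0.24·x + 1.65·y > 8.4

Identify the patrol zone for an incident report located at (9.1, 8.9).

Z-2

-1.65·9.1 + 0.04·8.9 = -14.659, which is < -12.1
-0.32·9.1 − 1·8.9 = -11.812, which is > -13.0
-0.24·9.1 + 1.65·8.9 = 12.501, which is > 8.4
This sign pattern matches Z-2.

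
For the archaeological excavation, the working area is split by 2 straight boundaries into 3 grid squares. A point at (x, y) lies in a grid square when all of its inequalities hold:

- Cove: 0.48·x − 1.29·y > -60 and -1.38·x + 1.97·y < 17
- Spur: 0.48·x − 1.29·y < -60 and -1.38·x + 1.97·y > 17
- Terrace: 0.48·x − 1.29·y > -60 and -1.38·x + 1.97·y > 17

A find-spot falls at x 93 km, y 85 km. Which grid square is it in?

Spur

0.48·93 − 1.29·85 = -65.010, which is < -60
-1.38·93 + 1.97·85 = 39.110, which is > 17
This sign pattern matches Spur.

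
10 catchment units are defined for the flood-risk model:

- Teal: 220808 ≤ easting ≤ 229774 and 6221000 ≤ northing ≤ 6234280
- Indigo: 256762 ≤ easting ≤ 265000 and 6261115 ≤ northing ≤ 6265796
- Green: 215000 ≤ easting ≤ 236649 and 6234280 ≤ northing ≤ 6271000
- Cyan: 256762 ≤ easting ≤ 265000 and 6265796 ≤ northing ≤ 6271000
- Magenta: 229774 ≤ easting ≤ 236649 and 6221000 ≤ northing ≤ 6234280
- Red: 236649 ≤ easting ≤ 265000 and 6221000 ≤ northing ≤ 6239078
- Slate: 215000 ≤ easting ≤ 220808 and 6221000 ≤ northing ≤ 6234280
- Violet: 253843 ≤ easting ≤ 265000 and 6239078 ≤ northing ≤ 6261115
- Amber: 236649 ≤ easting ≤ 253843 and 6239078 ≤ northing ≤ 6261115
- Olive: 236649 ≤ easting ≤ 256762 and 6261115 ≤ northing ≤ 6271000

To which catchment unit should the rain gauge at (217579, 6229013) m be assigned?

The point has easting = 217579 and northing = 6229013.
Only Slate satisfies 215000 ≤ easting ≤ 220808 and 6221000 ≤ northing ≤ 6234280.

Slate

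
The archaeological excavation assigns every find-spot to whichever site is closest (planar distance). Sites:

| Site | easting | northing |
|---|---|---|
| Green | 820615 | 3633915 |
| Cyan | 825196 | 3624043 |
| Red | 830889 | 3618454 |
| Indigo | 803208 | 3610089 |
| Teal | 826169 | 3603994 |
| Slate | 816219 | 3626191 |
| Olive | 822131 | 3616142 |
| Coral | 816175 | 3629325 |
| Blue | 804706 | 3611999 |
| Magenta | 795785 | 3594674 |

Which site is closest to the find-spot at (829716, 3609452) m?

Squared distances to each site:
Green: 681266570.000; Cyan: 233327681.000; Red: 82411933.000; Indigo: 703079833.000; Teal: 42370973.000; Slate: 462363130.000; Olive: 102288325.000; Coral: 578294810.000; Blue: 631987309.000; Magenta: 1369702045.000.
Minimum at Teal.

Teal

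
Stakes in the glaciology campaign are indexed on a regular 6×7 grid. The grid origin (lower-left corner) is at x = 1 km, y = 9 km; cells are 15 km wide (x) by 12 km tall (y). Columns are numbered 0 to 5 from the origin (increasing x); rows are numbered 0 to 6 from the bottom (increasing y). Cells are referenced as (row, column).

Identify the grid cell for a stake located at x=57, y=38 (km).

(2, 3)

Column index: ⌊(57 − 1) / 15⌋ = ⌊3.733⌋ = 3
Row offset from origin: ⌊(38 − 9) / 12⌋ = ⌊2.417⌋ = 2 → row 2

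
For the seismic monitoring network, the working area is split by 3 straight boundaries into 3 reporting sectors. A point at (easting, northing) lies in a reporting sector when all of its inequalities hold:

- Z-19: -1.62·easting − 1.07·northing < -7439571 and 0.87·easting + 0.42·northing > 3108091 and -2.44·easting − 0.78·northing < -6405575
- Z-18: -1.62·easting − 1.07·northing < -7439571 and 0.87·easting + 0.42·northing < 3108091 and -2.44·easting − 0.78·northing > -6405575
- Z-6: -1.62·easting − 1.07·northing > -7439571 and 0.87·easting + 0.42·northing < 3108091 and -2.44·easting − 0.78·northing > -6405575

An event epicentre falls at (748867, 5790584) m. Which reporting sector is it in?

-1.62·748867 − 1.07·5790584 = -7409089.420, which is > -7439571
0.87·748867 + 0.42·5790584 = 3083559.570, which is < 3108091
-2.44·748867 − 0.78·5790584 = -6343891.000, which is > -6405575
This sign pattern matches Z-6.

Z-6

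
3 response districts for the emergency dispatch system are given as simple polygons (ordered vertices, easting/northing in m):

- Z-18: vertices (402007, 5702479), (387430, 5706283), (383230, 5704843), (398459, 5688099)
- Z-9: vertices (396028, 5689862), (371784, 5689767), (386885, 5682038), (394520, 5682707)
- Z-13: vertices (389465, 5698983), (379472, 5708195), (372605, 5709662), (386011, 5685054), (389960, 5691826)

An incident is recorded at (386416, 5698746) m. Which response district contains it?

Cast a ray rightward from (386416, 5698746). For each polygon, the edges (by vertex number in listed order) whose endpoints lie on opposite sides of northing = 5698746, where each meets that height, and whether that is right or left of the point:
Z-18: 3–4 at easting≈388775.3 (right), 4–1 at easting≈401086.0 (right) → 2 crossings.
Z-9: no edge straddles that height → 0 crossings.
Z-13: 3–4 at easting≈378551.8 (left), 5–1 at easting≈389481.4 (right) → 1 crossing.
Only Z-13 has an odd count, so the point is inside Z-13.

Z-13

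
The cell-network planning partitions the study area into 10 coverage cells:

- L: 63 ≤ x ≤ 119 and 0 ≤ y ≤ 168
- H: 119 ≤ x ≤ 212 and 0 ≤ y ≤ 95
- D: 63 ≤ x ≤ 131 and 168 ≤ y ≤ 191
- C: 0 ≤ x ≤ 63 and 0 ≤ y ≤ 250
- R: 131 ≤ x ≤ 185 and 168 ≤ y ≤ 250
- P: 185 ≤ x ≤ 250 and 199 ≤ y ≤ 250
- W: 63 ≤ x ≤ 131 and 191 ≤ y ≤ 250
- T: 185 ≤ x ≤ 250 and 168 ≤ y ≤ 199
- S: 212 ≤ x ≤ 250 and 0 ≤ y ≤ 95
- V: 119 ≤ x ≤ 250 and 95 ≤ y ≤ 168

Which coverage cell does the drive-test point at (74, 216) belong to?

W

The point has x = 74 and y = 216.
Only W satisfies 63 ≤ x ≤ 131 and 191 ≤ y ≤ 250.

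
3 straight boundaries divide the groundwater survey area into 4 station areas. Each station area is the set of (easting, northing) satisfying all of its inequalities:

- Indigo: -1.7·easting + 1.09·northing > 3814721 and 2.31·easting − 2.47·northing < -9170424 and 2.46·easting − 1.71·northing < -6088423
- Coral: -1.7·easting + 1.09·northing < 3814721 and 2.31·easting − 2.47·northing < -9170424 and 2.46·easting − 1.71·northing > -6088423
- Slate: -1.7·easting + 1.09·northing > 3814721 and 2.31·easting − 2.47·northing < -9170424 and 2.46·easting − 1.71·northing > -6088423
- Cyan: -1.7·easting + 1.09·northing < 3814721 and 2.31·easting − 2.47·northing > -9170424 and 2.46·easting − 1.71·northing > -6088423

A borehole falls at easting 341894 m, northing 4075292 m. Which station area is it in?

-1.7·341894 + 1.09·4075292 = 3860848.480, which is > 3814721
2.31·341894 − 2.47·4075292 = -9276196.100, which is < -9170424
2.46·341894 − 1.71·4075292 = -6127690.080, which is < -6088423
This sign pattern matches Indigo.

Indigo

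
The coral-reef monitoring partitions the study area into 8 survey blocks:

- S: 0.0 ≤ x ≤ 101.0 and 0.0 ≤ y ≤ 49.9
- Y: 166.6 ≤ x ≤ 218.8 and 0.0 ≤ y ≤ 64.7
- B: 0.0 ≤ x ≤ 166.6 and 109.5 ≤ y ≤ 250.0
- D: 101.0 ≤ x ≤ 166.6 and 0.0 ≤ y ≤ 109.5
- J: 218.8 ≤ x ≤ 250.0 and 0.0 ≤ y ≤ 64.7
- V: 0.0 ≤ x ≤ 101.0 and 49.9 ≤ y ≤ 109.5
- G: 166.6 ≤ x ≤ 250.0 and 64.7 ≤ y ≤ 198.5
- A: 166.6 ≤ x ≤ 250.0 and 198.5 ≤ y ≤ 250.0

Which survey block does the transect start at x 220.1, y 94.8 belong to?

The point has x = 220.1 and y = 94.8.
Only G satisfies 166.6 ≤ x ≤ 250.0 and 64.7 ≤ y ≤ 198.5.

G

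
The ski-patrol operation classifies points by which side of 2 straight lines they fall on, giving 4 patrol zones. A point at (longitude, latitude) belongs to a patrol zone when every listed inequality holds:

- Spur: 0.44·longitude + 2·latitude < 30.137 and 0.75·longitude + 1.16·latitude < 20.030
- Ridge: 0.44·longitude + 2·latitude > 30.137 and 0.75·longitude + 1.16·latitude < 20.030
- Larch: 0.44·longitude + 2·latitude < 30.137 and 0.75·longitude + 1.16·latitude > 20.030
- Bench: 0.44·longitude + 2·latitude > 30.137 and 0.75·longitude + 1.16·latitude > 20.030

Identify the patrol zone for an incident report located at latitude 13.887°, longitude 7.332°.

Bench

0.44·7.332 + 2·13.887 = 31.000, which is > 30.137
0.75·7.332 + 1.16·13.887 = 21.608, which is > 20.030
This sign pattern matches Bench.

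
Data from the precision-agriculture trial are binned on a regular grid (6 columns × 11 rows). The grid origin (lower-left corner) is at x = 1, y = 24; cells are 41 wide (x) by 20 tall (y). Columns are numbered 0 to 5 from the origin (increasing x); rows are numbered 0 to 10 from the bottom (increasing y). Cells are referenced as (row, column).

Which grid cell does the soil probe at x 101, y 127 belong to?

(5, 2)

Column index: ⌊(101 − 1) / 41⌋ = ⌊2.439⌋ = 2
Row offset from origin: ⌊(127 − 24) / 20⌋ = ⌊5.150⌋ = 5 → row 5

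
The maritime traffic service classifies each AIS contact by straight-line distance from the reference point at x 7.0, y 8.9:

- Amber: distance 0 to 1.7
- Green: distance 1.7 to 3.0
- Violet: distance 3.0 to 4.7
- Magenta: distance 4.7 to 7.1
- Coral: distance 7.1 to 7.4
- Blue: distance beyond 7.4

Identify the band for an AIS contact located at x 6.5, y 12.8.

Violet

Distance = √((6.5−7.0)² + (12.8−8.9)²) = √(0.250 + 15.210) = 3.932.
3.0 ≤ 3.932 < 4.7 → Violet.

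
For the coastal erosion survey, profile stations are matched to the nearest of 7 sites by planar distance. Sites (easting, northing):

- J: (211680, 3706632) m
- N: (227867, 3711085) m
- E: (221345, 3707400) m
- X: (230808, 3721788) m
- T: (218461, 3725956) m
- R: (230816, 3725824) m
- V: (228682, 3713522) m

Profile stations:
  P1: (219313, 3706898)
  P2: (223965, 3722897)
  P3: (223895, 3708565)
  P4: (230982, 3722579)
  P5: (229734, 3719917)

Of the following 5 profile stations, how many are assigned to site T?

1

P1 → E
P2 → T
P3 → E
P4 → X
P5 → X
1 of the 5 goes to T.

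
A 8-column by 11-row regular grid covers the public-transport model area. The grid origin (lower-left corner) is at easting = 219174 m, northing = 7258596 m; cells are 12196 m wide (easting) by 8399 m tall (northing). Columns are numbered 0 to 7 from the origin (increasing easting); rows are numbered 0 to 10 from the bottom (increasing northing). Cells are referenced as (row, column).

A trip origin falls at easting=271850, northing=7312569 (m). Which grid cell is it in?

Column index: ⌊(271850 − 219174) / 12196⌋ = ⌊4.319⌋ = 4
Row offset from origin: ⌊(7312569 − 7258596) / 8399⌋ = ⌊6.426⌋ = 6 → row 6

(6, 4)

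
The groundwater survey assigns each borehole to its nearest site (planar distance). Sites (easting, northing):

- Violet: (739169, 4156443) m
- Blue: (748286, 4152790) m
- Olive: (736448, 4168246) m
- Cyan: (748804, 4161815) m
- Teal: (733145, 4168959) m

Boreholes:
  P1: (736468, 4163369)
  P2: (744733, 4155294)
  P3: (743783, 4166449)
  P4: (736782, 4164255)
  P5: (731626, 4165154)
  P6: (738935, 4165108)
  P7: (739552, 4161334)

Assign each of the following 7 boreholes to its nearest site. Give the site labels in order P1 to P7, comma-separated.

P1 → Olive (d²=23785529.00)
P2 → Blue (d²=18893825.00)
P3 → Cyan (d²=46684397.00)
P4 → Olive (d²=16039637.00)
P5 → Teal (d²=16785386.00)
P6 → Olive (d²=16032213.00)
P7 → Violet (d²=24068570.00)

Olive, Blue, Cyan, Olive, Teal, Olive, Violet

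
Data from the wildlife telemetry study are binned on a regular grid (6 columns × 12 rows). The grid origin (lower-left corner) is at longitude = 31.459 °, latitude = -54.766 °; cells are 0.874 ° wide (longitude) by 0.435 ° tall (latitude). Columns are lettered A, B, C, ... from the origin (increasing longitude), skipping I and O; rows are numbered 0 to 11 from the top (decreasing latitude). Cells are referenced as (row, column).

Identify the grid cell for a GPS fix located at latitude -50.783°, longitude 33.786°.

Column index: ⌊(33.786 − 31.459) / 0.874⌋ = ⌊2.662⌋ = 2 → column C
Row offset from origin: ⌊(-50.783 − -54.766) / 0.435⌋ = ⌊9.156⌋ = 9 → row 2 (counted from top)

(2, C)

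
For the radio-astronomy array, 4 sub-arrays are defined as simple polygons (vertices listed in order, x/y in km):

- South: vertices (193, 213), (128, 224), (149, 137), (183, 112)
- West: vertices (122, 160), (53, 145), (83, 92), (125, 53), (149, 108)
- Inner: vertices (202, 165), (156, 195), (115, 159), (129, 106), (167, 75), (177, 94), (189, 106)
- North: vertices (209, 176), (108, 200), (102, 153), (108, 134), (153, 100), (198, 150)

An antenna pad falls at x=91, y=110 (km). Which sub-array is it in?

West

Cast a ray rightward from (91, 110). For each polygon, the edges (by vertex number in listed order) whose endpoints lie on opposite sides of y = 110, where each meets that height, and whether that is right or left of the point:
South: no edge straddles that height → 0 crossings.
West: 2–3 at x≈72.8 (left), 5–1 at x≈148.0 (right) → 1 crossing.
Inner: 3–4 at x≈127.9 (right), 7–1 at x≈189.9 (right) → 2 crossings.
North: 4–5 at x≈139.8 (right), 5–6 at x≈162.0 (right) → 2 crossings.
Only West has an odd count, so the point is inside West.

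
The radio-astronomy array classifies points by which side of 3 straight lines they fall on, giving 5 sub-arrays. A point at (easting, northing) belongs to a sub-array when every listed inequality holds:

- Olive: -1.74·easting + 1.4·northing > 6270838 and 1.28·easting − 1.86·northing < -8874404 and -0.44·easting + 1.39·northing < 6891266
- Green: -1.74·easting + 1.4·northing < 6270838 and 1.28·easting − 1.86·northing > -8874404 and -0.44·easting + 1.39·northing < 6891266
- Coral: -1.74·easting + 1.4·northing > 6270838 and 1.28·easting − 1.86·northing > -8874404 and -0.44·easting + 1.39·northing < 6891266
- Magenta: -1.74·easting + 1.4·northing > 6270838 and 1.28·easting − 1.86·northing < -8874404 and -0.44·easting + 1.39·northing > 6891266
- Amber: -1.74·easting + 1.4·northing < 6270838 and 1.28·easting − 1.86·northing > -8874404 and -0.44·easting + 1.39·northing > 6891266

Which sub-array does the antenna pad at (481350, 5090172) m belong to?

-1.74·481350 + 1.4·5090172 = 6288691.800, which is > 6270838
1.28·481350 − 1.86·5090172 = -8851591.920, which is > -8874404
-0.44·481350 + 1.39·5090172 = 6863545.080, which is < 6891266
This sign pattern matches Coral.

Coral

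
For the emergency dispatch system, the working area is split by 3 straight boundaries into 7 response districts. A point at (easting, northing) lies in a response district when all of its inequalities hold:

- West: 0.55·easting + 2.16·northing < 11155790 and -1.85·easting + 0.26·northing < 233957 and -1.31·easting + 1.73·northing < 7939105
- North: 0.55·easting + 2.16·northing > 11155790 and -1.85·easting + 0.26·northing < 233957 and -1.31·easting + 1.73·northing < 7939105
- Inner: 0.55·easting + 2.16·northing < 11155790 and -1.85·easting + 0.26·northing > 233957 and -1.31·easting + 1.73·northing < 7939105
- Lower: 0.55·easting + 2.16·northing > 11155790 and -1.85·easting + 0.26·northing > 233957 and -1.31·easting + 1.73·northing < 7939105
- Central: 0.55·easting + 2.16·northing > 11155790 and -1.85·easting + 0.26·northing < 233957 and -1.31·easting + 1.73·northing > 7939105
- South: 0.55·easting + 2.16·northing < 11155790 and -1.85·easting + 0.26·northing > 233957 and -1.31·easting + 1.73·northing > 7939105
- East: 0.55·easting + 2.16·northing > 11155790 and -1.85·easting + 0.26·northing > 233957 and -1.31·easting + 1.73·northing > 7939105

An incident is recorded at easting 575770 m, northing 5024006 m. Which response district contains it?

Lower

0.55·575770 + 2.16·5024006 = 11168526.460, which is > 11155790
-1.85·575770 + 0.26·5024006 = 241067.060, which is > 233957
-1.31·575770 + 1.73·5024006 = 7937271.680, which is < 7939105
This sign pattern matches Lower.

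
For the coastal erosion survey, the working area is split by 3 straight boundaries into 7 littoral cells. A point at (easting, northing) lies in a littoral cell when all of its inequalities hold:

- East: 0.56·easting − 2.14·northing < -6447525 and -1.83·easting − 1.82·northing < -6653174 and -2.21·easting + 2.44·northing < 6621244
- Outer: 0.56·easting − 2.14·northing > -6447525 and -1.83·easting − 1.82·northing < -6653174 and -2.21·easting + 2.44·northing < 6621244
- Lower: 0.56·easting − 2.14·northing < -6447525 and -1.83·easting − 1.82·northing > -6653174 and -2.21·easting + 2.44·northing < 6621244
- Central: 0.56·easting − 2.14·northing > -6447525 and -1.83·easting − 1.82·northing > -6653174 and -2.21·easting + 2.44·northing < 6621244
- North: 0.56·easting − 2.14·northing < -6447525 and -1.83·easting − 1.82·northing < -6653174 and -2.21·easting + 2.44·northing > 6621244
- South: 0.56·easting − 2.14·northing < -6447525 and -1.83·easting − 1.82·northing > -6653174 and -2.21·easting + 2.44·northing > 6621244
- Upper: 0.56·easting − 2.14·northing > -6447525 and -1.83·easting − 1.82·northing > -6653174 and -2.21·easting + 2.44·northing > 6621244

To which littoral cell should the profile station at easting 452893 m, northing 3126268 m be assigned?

Upper

0.56·452893 − 2.14·3126268 = -6436593.440, which is > -6447525
-1.83·452893 − 1.82·3126268 = -6518601.950, which is > -6653174
-2.21·452893 + 2.44·3126268 = 6627200.390, which is > 6621244
This sign pattern matches Upper.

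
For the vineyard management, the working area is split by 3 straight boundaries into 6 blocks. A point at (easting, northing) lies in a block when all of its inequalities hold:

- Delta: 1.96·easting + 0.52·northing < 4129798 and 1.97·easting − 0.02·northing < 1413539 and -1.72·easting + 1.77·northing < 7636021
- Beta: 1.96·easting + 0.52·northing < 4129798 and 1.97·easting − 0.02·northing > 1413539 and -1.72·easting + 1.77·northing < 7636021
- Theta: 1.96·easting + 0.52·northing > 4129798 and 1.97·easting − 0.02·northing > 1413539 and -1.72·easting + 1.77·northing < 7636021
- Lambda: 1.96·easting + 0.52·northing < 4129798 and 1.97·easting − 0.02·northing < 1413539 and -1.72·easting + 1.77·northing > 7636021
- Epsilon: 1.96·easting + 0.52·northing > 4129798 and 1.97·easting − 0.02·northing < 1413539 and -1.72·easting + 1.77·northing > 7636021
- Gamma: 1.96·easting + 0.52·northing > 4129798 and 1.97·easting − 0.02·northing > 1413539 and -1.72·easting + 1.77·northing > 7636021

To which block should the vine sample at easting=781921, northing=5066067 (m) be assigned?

1.96·781921 + 0.52·5066067 = 4166920.000, which is > 4129798
1.97·781921 − 0.02·5066067 = 1439063.030, which is > 1413539
-1.72·781921 + 1.77·5066067 = 7622034.470, which is < 7636021
This sign pattern matches Theta.

Theta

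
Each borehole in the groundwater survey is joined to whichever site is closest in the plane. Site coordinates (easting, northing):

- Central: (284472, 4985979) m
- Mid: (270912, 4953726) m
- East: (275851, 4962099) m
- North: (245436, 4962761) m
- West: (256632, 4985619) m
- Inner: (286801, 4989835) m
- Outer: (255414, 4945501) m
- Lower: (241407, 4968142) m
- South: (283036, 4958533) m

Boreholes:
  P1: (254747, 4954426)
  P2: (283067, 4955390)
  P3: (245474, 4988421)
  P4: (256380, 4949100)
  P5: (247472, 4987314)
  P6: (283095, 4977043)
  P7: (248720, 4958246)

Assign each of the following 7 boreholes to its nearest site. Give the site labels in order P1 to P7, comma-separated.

P1 → Outer (d²=80100514.00)
P2 → South (d²=9879410.00)
P3 → West (d²=132352168.00)
P4 → Outer (d²=13885957.00)
P5 → West (d²=86778625.00)
P6 → Central (d²=81748225.00)
P7 → North (d²=31169881.00)

Outer, South, West, Outer, West, Central, North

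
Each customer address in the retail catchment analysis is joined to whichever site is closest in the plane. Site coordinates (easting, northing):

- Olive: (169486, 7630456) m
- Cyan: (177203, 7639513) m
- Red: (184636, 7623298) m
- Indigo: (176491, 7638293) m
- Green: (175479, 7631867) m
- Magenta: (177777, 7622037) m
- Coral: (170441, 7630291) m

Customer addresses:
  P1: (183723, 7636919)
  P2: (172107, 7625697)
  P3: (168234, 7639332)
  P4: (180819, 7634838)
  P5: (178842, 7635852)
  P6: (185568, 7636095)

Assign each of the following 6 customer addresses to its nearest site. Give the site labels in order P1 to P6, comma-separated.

Cyan, Coral, Indigo, Indigo, Indigo, Cyan

P1 → Cyan (d²=49239236.00)
P2 → Coral (d²=23880392.00)
P3 → Indigo (d²=69257570.00)
P4 → Indigo (d²=30668609.00)
P5 → Indigo (d²=11485682.00)
P6 → Cyan (d²=81655949.00)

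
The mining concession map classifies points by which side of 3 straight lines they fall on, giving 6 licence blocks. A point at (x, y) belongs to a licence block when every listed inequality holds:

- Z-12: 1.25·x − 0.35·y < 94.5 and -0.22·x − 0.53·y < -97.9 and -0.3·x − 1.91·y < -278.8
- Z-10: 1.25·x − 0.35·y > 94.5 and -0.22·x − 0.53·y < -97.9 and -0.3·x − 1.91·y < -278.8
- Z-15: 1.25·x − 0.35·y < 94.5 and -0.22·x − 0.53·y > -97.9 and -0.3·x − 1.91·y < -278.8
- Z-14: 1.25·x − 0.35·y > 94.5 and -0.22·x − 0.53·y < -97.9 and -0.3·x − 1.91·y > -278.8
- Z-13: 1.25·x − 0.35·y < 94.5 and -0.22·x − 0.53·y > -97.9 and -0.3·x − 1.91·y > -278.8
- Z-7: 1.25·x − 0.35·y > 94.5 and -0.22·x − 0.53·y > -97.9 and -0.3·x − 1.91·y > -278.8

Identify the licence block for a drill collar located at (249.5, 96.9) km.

Z-14

1.25·249.5 − 0.35·96.9 = 277.960, which is > 94.5
-0.22·249.5 − 0.53·96.9 = -106.247, which is < -97.9
-0.3·249.5 − 1.91·96.9 = -259.929, which is > -278.8
This sign pattern matches Z-14.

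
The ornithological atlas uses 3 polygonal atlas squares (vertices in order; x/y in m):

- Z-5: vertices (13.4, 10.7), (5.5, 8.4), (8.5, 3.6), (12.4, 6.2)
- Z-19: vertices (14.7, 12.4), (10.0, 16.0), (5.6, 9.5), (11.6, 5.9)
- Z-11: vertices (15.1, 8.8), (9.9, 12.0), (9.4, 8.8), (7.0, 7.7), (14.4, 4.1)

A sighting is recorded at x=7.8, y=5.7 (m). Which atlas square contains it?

Z-5

Cast a ray rightward from (7.8, 5.7). For each polygon, the edges (by vertex number in listed order) whose endpoints lie on opposite sides of y = 5.7, where each meets that height, and whether that is right or left of the point:
Z-5: 2–3 at x≈7.19 (left), 3–4 at x≈11.65 (right) → 1 crossing.
Z-19: no edge straddles that height → 0 crossings.
Z-11: 4–5 at x≈11.11 (right), 5–1 at x≈14.64 (right) → 2 crossings.
Only Z-5 has an odd count, so the point is inside Z-5.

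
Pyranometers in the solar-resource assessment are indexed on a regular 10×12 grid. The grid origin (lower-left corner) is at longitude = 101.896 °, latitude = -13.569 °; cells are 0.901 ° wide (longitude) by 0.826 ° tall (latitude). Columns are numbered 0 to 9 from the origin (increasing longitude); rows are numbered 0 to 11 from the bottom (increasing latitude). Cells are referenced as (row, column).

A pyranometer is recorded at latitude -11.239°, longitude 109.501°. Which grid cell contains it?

Column index: ⌊(109.501 − 101.896) / 0.901⌋ = ⌊8.441⌋ = 8
Row offset from origin: ⌊(-11.239 − -13.569) / 0.826⌋ = ⌊2.821⌋ = 2 → row 2

(2, 8)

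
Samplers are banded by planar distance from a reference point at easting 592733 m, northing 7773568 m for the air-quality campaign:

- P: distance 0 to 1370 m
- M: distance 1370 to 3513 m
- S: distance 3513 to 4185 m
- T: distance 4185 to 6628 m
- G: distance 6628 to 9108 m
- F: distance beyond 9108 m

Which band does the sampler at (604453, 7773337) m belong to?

Distance = √((604453−592733)² + (7773337−7773568)²) = √(137358400.000 + 53361.000) = 11722.276 m.
9108 ≤ 11722.276 < ∞ → F.

F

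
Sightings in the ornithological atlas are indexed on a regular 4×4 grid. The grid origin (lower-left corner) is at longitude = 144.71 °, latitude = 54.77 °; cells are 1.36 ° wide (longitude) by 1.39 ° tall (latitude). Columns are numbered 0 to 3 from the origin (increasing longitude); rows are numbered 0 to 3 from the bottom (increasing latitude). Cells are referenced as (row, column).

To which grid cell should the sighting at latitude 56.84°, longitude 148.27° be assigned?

(1, 2)

Column index: ⌊(148.27 − 144.71) / 1.36⌋ = ⌊2.618⌋ = 2
Row offset from origin: ⌊(56.84 − 54.77) / 1.39⌋ = ⌊1.489⌋ = 1 → row 1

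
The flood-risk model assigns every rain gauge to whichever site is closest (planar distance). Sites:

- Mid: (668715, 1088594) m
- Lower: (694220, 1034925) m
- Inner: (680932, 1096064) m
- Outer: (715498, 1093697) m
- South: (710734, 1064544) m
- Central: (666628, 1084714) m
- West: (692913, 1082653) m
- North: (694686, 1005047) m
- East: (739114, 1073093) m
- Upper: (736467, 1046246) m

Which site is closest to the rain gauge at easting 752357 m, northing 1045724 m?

Squared distances to each site:
Mid: 8833821064.000; Lower: 3496529170.000; Inner: 7635646225.000; Outer: 3659994610.000; South: 2086666529.000; Central: 8869681541.000; West: 4897340177.000; North: 4980562570.000; East: 924439210.000; Upper: 252764584.000.
Minimum at Upper.

Upper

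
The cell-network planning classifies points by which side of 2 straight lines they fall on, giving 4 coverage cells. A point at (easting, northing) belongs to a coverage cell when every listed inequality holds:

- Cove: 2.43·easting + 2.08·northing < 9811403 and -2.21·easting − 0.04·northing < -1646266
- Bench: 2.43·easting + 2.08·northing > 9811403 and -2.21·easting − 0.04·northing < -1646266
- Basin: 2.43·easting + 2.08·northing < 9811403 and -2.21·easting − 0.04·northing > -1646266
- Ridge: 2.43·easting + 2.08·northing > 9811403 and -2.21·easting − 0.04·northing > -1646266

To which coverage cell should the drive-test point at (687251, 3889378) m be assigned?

Cove

2.43·687251 + 2.08·3889378 = 9759926.170, which is < 9811403
-2.21·687251 − 0.04·3889378 = -1674399.830, which is < -1646266
This sign pattern matches Cove.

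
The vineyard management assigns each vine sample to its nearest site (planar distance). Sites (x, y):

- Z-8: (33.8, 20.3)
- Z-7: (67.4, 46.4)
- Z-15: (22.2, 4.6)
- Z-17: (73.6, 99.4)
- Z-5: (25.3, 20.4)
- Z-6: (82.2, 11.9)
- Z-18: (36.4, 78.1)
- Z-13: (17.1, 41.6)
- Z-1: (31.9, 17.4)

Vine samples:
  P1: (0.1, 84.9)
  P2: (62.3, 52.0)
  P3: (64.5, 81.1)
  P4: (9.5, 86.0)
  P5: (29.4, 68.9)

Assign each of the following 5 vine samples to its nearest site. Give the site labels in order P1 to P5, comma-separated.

Z-18, Z-7, Z-17, Z-18, Z-18

P1 → Z-18 (d²=1363.93)
P2 → Z-7 (d²=57.37)
P3 → Z-17 (d²=417.70)
P4 → Z-18 (d²=786.02)
P5 → Z-18 (d²=133.64)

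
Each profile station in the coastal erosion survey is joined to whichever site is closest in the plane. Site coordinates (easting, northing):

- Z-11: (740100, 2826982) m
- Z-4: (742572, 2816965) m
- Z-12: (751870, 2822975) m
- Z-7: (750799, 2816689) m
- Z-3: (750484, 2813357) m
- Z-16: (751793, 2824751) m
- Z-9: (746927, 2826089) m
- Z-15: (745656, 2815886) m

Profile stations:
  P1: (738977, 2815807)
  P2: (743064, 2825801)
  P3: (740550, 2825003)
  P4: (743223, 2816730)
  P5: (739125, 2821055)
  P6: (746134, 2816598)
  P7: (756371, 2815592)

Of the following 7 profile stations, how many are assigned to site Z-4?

3

P1 → Z-4
P2 → Z-11
P3 → Z-11
P4 → Z-4
P5 → Z-4
P6 → Z-15
P7 → Z-7
3 of the 7 go to Z-4.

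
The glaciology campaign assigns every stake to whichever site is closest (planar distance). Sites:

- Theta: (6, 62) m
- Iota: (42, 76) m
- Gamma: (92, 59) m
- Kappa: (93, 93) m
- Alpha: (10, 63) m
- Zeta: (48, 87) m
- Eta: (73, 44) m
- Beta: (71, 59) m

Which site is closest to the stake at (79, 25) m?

Squared distances to each site:
Theta: 6698.000; Iota: 3970.000; Gamma: 1325.000; Kappa: 4820.000; Alpha: 6205.000; Zeta: 4805.000; Eta: 397.000; Beta: 1220.000.
Minimum at Eta.

Eta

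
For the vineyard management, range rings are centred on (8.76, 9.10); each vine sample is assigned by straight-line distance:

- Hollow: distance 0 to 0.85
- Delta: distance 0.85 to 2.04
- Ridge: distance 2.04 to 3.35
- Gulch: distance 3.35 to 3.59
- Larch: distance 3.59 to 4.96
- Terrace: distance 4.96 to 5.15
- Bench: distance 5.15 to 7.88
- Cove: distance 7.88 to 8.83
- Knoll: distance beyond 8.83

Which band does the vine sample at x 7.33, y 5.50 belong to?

Distance = √((7.33−8.76)² + (5.50−9.10)²) = √(2.045 + 12.960) = 3.874.
3.59 ≤ 3.874 < 4.96 → Larch.

Larch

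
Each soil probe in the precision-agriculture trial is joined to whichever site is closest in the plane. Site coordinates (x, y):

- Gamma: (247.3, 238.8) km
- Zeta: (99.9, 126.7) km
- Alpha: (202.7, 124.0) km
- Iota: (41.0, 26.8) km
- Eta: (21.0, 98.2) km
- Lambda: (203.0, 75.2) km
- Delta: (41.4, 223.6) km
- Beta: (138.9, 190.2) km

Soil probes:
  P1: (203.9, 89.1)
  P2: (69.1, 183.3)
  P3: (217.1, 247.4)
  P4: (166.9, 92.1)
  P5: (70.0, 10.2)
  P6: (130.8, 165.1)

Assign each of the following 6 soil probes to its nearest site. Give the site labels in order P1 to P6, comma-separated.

Lambda, Delta, Gamma, Lambda, Iota, Beta

P1 → Lambda (d²=194.02)
P2 → Delta (d²=2391.38)
P3 → Gamma (d²=986.00)
P4 → Lambda (d²=1588.82)
P5 → Iota (d²=1116.56)
P6 → Beta (d²=695.62)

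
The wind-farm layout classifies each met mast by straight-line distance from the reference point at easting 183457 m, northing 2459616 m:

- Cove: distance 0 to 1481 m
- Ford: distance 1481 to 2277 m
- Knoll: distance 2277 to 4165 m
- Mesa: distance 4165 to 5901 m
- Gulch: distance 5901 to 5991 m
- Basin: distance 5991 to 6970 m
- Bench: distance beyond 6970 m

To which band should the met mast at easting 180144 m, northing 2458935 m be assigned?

Knoll

Distance = √((180144−183457)² + (2458935−2459616)²) = √(10975969.000 + 463761.000) = 3382.267 m.
2277 ≤ 3382.267 < 4165 → Knoll.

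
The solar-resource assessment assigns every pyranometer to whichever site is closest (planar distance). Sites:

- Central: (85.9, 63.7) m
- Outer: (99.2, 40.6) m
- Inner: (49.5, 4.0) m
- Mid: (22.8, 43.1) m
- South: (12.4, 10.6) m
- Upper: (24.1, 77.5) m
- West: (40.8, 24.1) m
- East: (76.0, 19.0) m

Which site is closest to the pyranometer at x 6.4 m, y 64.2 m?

Upper

Squared distances to each site:
Central: 6320.500; Outer: 9168.800; Inner: 5481.650; Mid: 714.170; South: 2908.960; Upper: 490.180; West: 2791.370; East: 6887.200.
Minimum at Upper.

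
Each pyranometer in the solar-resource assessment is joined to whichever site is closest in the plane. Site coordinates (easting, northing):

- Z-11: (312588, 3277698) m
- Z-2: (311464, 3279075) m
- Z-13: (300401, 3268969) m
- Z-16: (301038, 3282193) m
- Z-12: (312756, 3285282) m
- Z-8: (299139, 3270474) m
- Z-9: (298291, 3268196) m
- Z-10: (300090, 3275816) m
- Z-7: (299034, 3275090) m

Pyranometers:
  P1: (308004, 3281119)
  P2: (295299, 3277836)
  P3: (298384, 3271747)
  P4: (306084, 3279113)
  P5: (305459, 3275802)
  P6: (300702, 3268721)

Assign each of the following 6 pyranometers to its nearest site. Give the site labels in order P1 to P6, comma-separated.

Z-2, Z-7, Z-8, Z-2, Z-10, Z-13

P1 → Z-2 (d²=16149536.00)
P2 → Z-7 (d²=21490741.00)
P3 → Z-8 (d²=2190554.00)
P4 → Z-2 (d²=28945844.00)
P5 → Z-10 (d²=28826357.00)
P6 → Z-13 (d²=152105.00)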